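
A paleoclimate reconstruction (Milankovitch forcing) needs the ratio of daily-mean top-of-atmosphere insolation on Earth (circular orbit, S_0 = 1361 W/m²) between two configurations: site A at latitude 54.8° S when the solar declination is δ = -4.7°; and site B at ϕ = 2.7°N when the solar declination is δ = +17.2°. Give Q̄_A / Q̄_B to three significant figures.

— Configuration A (ϕ=-54.8°):
cos h₀ = −tan(-54.8°) tan(-4.700°) = -0.1165, h₀ = 1.6876 rad.
Bracket: h₀ sin ϕ sin δ + cos ϕ cos δ sin h₀ = 1.6876×-0.81714×-0.08194 + 0.57643×0.99664×0.99319 = 0.112996 + 0.570581 = 0.683577.
Q̄ = (S_0/π) × [bracket] = (1361/π) × 0.683577 = 296.14 W/m².
— Configuration B (ϕ=+2.7°):
cos h₀ = −tan(+2.7°) tan(+17.200°) = -0.0146, h₀ = 1.5854 rad.
Bracket: h₀ sin ϕ sin δ + cos ϕ cos δ sin h₀ = 1.5854×0.04711×0.29571 + 0.99889×0.95528×0.99989 = 0.022086 + 0.954115 = 0.976201.
Q̄ = (S_0/π) × [bracket] = (1361/π) × 0.976201 = 422.91 W/m².
Ratio Q̄_A / Q̄_B = 296.14 / 422.91 = 0.7002.

Q̄_A / Q̄_B ≈ 0.700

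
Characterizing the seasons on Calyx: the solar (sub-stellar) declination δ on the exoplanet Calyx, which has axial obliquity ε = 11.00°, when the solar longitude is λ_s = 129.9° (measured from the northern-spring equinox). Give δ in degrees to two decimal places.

δ = +8.42°

sin δ = sin ε · sin λ_s = sin 11.00° × sin 129.9° = 0.146382.
δ = arcsin(0.146382) = +8.42°.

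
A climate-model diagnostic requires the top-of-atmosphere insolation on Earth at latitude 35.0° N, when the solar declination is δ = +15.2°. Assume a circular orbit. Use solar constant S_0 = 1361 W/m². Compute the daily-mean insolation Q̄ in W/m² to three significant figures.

cos h₀ = −tan(+35.0°) tan(+15.200°) = -0.1902, h₀ = 1.7622 rad.
Bracket: h₀ sin ϕ sin δ + cos ϕ cos δ sin h₀ = 1.7622×0.57358×0.26219 + 0.81915×0.96502×0.98174 = 0.265012 + 0.776062 = 1.041074.
Q̄ = (S_0/π) × [bracket] = (1361/π) × 1.041074 = 451.0 W/m².

Q̄ ≈ 451 W/m²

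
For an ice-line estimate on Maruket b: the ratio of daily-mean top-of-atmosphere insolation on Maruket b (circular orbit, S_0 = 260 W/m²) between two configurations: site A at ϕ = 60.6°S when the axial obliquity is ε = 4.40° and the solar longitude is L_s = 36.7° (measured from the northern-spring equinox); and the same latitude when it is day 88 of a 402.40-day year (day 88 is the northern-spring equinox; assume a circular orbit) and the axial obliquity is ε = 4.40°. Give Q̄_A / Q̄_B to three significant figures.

Q̄_A / Q̄_B ≈ 0.874

— Configuration A (ϕ=-60.6°):
Solar declination: sin δ = sin ε · sin L_s = sin 4.40° × sin 36.7° = 0.04585, so δ = +2.628°.
cos h₀ = −tan(-60.6°) tan(+2.628°) = 0.0815, h₀ = 1.4893 rad.
Bracket: h₀ sin ϕ sin δ + cos ϕ cos δ sin h₀ = 1.4893×-0.87121×0.04585 + 0.49090×0.99895×0.99668 = -0.059490 + 0.488756 = 0.429266.
Q̄ = (S_0/π) × [bracket] = (260/π) × 0.429266 = 35.526 W/m².
— Configuration B (ϕ=-60.6°):
Solar longitude: L_s = 360° × (88 − 88)/402.40 = 0.000°.
sin δ = sin 4.40° × sin 0.000° = 0.00000, so δ = +0.000°.
cos h₀ = −tan(-60.6°) tan(+0.000°) = 0.0000, h₀ = 1.5708 rad.
Bracket: h₀ sin ϕ sin δ + cos ϕ cos δ sin h₀ = 1.5708×-0.87121×0.00000 + 0.49090×1.00000×1.00000 = -0.000000 + 0.490900 = 0.490900.
Q̄ = (S_0/π) × [bracket] = (260/π) × 0.490900 = 40.627 W/m².
Ratio Q̄_A / Q̄_B = 35.526 / 40.627 = 0.8744.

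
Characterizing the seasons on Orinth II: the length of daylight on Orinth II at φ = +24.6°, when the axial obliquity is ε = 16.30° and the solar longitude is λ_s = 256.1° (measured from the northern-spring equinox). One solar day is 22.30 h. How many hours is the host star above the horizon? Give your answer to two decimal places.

Solar declination: sin δ = sin ε · sin λ_s = sin 16.30° × sin 256.1° = -0.27245, so δ = -15.810°.
cos H₀ = −tan φ · tan δ = −tan(+24.6°) × tan(-15.810°) = 0.1296, so H₀ = 1.4408 rad = 82.55°.
Daylight = 2H₀/(2π) × 22.30 h = (1.4408/π) × 22.30 = 10.23 h.

10.23 h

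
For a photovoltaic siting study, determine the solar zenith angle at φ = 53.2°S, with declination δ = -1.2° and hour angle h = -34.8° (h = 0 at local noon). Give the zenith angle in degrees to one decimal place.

cos θ_z = sin φ sin δ + cos φ cos δ cos h = 0.016769 + 0.491780 = 0.508549.
θ_z = arccos(0.508549) = 59.4°.

θ_z = 59.4°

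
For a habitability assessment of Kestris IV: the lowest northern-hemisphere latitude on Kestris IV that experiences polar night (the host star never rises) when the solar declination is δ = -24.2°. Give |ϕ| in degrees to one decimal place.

Polar night requires cos h₀ = −tan ϕ tan δ ≥ 1, i.e. tan ϕ tan δ ≤ −1.
The boundary is |tan ϕ| · |tan δ| = 1, so |ϕ| = 90° − |δ| = 90° − 24.2° = 65.8° in the northern hemisphere.

|ϕ| = 65.8°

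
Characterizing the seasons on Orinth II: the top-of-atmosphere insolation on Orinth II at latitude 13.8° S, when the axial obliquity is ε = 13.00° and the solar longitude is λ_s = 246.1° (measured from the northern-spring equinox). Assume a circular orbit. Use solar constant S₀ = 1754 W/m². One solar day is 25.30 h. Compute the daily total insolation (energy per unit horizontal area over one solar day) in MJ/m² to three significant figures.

52.3 MJ/m²

Solar declination: sin δ = sin ε · sin λ_s = sin 13.00° × sin 246.1° = -0.20566, so δ = -11.868°.
cos H₀ = −tan(-13.8°) tan(-11.868°) = -0.0516, H₀ = 1.6224 rad.
Bracket: H₀ sin φ sin δ + cos φ cos δ sin H₀ = 1.6224×-0.23853×-0.20566 + 0.97113×0.97862×0.99867 = 0.079589 + 0.949103 = 1.028692.
Q̄ = (S₀/π) × [bracket] = (1754/π) × 1.028692 = 574.33 W/m².
Daily total = Q̄ × 25.30 h × 3600 s/h = 574.33 × 25.30 × 3600 / 10⁶ = 52.31 MJ/m².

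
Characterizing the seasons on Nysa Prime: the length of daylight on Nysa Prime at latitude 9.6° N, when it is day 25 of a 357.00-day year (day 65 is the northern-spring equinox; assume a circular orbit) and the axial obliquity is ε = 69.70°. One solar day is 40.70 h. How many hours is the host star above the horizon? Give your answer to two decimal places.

Solar longitude: L_s = 360° × (25 − 65)/357.00 = -40.336°, i.e. -40.336° + 360° = 319.664°.
sin δ = sin 69.70° × sin 319.664° = -0.60707, so δ = -37.378°.
cos h₀ = −tan ϕ · tan δ = −tan(+9.6°) × tan(-37.378°) = 0.1292, so h₀ = 1.4412 rad = 82.58°.
Daylight = 2h₀/(2π) × 40.70 h = (1.4412/π) × 40.70 = 18.67 h.

18.67 h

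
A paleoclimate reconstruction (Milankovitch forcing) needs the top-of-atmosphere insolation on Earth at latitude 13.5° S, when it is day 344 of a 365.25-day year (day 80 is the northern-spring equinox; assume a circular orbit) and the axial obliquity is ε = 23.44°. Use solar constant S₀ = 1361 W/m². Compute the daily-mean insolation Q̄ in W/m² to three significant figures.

Q̄ ≈ 452 W/m²

Solar longitude: λ_s = 360° × (344 − 80)/365.25 = 260.205°.
sin δ = sin 23.44° × sin 260.205° = -0.39199, so δ = -23.078°.
cos H₀ = −tan(-13.5°) tan(-23.078°) = -0.1023, H₀ = 1.6733 rad.
Bracket: H₀ sin φ sin δ + cos φ cos δ sin H₀ = 1.6733×-0.23345×-0.39199 + 0.97237×0.91997×0.99475 = 0.153124 + 0.889855 = 1.042979.
Q̄ = (S₀/π) × [bracket] = (1361/π) × 1.042979 = 451.8 W/m².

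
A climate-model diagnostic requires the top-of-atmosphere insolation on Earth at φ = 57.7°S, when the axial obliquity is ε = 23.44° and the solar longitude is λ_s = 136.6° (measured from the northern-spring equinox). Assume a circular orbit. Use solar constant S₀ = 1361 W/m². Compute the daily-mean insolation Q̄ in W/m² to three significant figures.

Solar declination: sin δ = sin ε · sin λ_s = sin 23.44° × sin 136.6° = 0.27332, so δ = +15.862°.
cos H₀ = −tan(-57.7°) tan(+15.862°) = 0.4495, H₀ = 1.1046 rad.
Bracket: H₀ sin φ sin δ + cos φ cos δ sin H₀ = 1.1046×-0.84526×0.27332 + 0.53435×0.96192×0.89330 = -0.255192 + 0.459158 = 0.203966.
Q̄ = (S₀/π) × [bracket] = (1361/π) × 0.203966 = 88.36 W/m².

Q̄ ≈ 88.4 W/m²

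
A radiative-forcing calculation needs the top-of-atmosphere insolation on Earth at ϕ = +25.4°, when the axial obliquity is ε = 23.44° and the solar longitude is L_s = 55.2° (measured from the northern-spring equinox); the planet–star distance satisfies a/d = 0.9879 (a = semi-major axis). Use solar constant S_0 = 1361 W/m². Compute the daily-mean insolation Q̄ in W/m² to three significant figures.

Solar declination: sin δ = sin ε · sin L_s = sin 23.44° × sin 55.2° = 0.32664, so δ = +19.065°.
cos h₀ = −tan(+25.4°) tan(+19.065°) = -0.1641, h₀ = 1.7356 rad.
Bracket: h₀ sin ϕ sin δ + cos ϕ cos δ sin h₀ = 1.7356×0.42894×0.32664 + 0.90334×0.94515×0.98644 = 0.243173 + 0.842214 = 1.085387.
Inverse-square distance factor (a/d)² = 0.9879² = 0.975946.
Q̄ = (S_0/π) × 0.975946 × [bracket] = (1361/π) × 0.975946 × 1.085387 = 458.9 W/m².

Q̄ ≈ 459 W/m²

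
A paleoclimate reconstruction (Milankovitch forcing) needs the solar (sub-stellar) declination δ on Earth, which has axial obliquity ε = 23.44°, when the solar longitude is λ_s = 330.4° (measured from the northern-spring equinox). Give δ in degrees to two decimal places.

sin δ = sin ε · sin λ_s = sin 23.44° × sin 330.4° = -0.196484.
δ = arcsin(-0.196484) = -11.33°.

δ = -11.33°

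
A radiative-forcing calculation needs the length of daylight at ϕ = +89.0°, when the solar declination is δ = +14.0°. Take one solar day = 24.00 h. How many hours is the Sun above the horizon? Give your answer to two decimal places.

Sunrise equation: cos h₀ = −tan ϕ · tan δ = -14.2840 ≤ −1, so the Sun never sets (polar day) and h₀ = π.
Daylight = 2h₀/(2π) × 24.00 h = (3.1416/π) × 24.00 = 24.00 h.

24.00 h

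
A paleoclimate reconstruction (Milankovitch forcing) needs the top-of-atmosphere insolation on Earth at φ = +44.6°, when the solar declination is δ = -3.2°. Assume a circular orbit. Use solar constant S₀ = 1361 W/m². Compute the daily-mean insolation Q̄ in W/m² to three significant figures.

cos H₀ = −tan(+44.6°) tan(-3.200°) = 0.0551, H₀ = 1.5156 rad.
Bracket: H₀ sin φ sin δ + cos φ cos δ sin H₀ = 1.5156×0.70215×-0.05582 + 0.71203×0.99844×0.99848 = -0.059402 + 0.709839 = 0.650437.
Q̄ = (S₀/π) × [bracket] = (1361/π) × 0.650437 = 281.8 W/m².

Q̄ ≈ 282 W/m²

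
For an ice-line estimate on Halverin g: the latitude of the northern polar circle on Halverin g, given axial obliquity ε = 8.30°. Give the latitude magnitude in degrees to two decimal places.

81.70°

The polar circle is the lowest latitude that experiences at least one full rotation of continuous daylight at the northern-summer solstice; it lies at |ϕ| = 90° − ε = 90° − 8.30° = 81.70°.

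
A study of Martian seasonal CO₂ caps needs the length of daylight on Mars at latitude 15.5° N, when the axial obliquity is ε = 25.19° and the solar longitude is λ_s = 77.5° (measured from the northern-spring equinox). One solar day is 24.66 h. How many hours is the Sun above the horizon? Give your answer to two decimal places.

13.33 h

Solar declination: sin δ = sin ε · sin λ_s = sin 25.19° × sin 77.5° = 0.41553, so δ = +24.553°.
cos H₀ = −tan φ · tan δ = −tan(+15.5°) × tan(+24.553°) = -0.1267, so H₀ = 1.6978 rad = 97.28°.
Daylight = 2H₀/(2π) × 24.66 h = (1.6978/π) × 24.66 = 13.33 h.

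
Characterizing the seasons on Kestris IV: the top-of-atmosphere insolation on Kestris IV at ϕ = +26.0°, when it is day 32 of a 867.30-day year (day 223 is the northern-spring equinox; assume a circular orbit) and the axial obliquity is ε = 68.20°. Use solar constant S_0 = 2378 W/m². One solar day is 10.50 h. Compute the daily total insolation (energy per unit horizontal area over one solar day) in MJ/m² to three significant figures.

Solar longitude: L_s = 360° × (32 − 223)/867.30 = -79.281°, i.e. -79.281° + 360° = 280.719°.
sin δ = sin 68.20° × sin 280.719° = -0.91228, so δ = -65.823°.
cos h₀ = −tan(+26.0°) tan(-65.823°) = 1.0864 ≥ 1 ⇒ polar night, h₀ = 0 and Q̄ = 0.
Daily total = Q̄ × 10.50 h × 3600 s/h = 0.00 MJ/m².

0.00 MJ/m²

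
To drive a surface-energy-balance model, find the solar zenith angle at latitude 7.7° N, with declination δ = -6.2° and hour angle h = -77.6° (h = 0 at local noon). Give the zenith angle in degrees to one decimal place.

cos θ_z = sin φ sin δ + cos φ cos δ cos h = -0.014470 + 0.211554 = 0.197084.
θ_z = arccos(0.197084) = 78.6°.

θ_z = 78.6°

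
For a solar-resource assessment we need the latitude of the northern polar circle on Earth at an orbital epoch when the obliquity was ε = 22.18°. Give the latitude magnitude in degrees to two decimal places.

67.82°

The polar circle is the lowest latitude that experiences at least one full rotation of continuous daylight at the northern-summer solstice; it lies at |φ| = 90° − ε = 90° − 22.18° = 67.82°.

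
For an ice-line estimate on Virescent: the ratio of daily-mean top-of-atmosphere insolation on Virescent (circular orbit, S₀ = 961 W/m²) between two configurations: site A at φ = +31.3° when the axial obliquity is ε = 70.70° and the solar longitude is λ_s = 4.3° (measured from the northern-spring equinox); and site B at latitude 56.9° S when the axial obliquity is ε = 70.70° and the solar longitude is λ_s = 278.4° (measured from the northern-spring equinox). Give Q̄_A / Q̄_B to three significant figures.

Q̄_A / Q̄_B ≈ 0.371

— Configuration A (φ=+31.3°):
Solar declination: sin δ = sin ε · sin λ_s = sin 70.70° × sin 4.3° = 0.07076, so δ = +4.058°.
cos H₀ = −tan(+31.3°) tan(+4.058°) = -0.0431, H₀ = 1.6139 rad.
Bracket: H₀ sin φ sin δ + cos φ cos δ sin H₀ = 1.6139×0.51952×0.07076 + 0.85446×0.99749×0.99907 = 0.059329 + 0.851523 = 0.910852.
Q̄ = (S₀/π) × [bracket] = (961/π) × 0.910852 = 278.63 W/m².
— Configuration B (φ=-56.9°):
Solar declination: sin δ = sin ε · sin λ_s = sin 70.70° × sin 278.4° = -0.93368, so δ = -69.015°.
cos H₀ = −tan(-56.9°) tan(-69.015°) = -3.9994 ≤ −1 ⇒ polar day, H₀ = π.
Bracket: H₀ sin φ sin δ + cos φ cos δ sin H₀ = 3.1416×-0.83772×-0.93368 + 0.54610×0.35812×0.00000 = 2.457241 + 0.000000 = 2.457241.
Q̄ = (S₀/π) × [bracket] = (961/π) × 2.457241 = 751.66 W/m².
Ratio Q̄_A / Q̄_B = 278.63 / 751.66 = 0.3707.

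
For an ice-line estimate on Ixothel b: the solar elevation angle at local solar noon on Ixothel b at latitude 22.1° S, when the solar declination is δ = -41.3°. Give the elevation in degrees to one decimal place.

70.8°

At local noon the hour angle is zero, so the zenith angle equals |ϕ − δ| = |-22.1° − (-41.300°)| = 19.200°.
Elevation = 90° − 19.200° = 70.8°.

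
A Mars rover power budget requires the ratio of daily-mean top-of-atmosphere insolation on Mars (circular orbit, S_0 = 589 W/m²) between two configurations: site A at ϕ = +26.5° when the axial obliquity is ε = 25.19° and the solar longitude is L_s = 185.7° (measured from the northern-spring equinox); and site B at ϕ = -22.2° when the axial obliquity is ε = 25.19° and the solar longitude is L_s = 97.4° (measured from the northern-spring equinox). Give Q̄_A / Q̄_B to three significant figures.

Q̄_A / Q̄_B ≈ 1.43

— Configuration A (ϕ=+26.5°):
Solar declination: sin δ = sin ε · sin L_s = sin 25.19° × sin 185.7° = -0.04227, so δ = -2.423°.
cos h₀ = −tan(+26.5°) tan(-2.423°) = 0.0211, h₀ = 1.5497 rad.
Bracket: h₀ sin ϕ sin δ + cos ϕ cos δ sin h₀ = 1.5497×0.44620×-0.04227 + 0.89493×0.99911×0.99978 = -0.029229 + 0.893937 = 0.864708.
Q̄ = (S_0/π) × [bracket] = (589/π) × 0.864708 = 162.12 W/m².
— Configuration B (ϕ=-22.2°):
Solar declination: sin δ = sin ε · sin L_s = sin 25.19° × sin 97.4° = 0.42208, so δ = +24.966°.
cos h₀ = −tan(-22.2°) tan(+24.966°) = 0.1900, h₀ = 1.3796 rad.
Bracket: h₀ sin ϕ sin δ + cos ϕ cos δ sin h₀ = 1.3796×-0.37784×0.42208 + 0.92587×0.90656×0.98178 = -0.220017 + 0.824064 = 0.604047.
Q̄ = (S_0/π) × [bracket] = (589/π) × 0.604047 = 113.25 W/m².
Ratio Q̄_A / Q̄_B = 162.12 / 113.25 = 1.432.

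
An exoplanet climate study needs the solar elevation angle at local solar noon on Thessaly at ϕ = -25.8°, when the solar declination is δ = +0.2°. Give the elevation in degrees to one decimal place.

At local noon the hour angle is zero, so the zenith angle equals |ϕ − δ| = |-25.8° − (+0.200°)| = 26.000°.
Elevation = 90° − 26.000° = 64.0°.

64.0°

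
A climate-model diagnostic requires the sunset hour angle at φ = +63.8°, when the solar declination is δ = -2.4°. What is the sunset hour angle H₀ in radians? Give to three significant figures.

cos H₀ = −tan φ · tan δ = −tan(+63.8°) × tan(-2.400°) = 0.0852, so H₀ = 1.4855 rad = 85.11°.

H₀ = 1.49 rad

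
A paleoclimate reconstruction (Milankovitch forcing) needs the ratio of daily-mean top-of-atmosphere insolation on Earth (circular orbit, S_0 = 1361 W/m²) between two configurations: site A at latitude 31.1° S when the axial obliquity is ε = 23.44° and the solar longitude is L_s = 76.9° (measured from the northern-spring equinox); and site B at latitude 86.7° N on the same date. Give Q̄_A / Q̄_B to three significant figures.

Q̄_A / Q̄_B ≈ 0.412

— Configuration A (ϕ=-31.1°):
Solar declination: sin δ = sin ε · sin L_s = sin 23.44° × sin 76.9° = 0.38744, so δ = +22.795°.
cos h₀ = −tan(-31.1°) tan(+22.795°) = 0.2535, h₀ = 1.3145 rad.
Bracket: h₀ sin ϕ sin δ + cos ϕ cos δ sin h₀ = 1.3145×-0.51653×0.38744 + 0.85627×0.92190×0.96733 = -0.263064 + 0.763606 = 0.500542.
Q̄ = (S_0/π) × [bracket] = (1361/π) × 0.500542 = 216.84 W/m².
— Configuration B (ϕ=+86.7°):
cos h₀ = −tan(+86.7°) tan(+22.795°) = -7.2886 ≤ −1 ⇒ polar day, h₀ = π.
Bracket: h₀ sin ϕ sin δ + cos ϕ cos δ sin h₀ = 3.1416×0.99834×0.38744 + 0.05756×0.92190×0.00000 = 1.215161 + 0.000000 = 1.215161.
Q̄ = (S_0/π) × [bracket] = (1361/π) × 1.215161 = 526.43 W/m².
Ratio Q̄_A / Q̄_B = 216.84 / 526.43 = 0.4119.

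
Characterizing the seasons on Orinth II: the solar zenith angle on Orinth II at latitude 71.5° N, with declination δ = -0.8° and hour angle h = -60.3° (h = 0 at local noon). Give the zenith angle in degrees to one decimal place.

θ_z = 81.7°

cos θ_z = sin φ sin δ + cos φ cos δ cos h = -0.013241 + 0.157196 = 0.143955.
θ_z = arccos(0.143955) = 81.7°.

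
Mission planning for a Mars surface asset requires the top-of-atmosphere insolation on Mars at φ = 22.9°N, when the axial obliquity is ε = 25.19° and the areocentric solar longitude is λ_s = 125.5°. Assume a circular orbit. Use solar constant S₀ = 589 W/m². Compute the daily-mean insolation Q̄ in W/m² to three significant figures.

Q̄ ≈ 204 W/m²

sin δ = sin 25.19° × sin 125.5° = 0.34650, so δ = +20.274°.
cos H₀ = −tan(+22.9°) tan(+20.274°) = -0.1560, H₀ = 1.7275 rad.
Bracket: H₀ sin φ sin δ + cos φ cos δ sin H₀ = 1.7275×0.38912×0.34650 + 0.92119×0.93805×0.98775 = 0.232919 + 0.853537 = 1.086456.
Q̄ = (S₀/π) × [bracket] = (589/π) × 1.086456 = 203.7 W/m².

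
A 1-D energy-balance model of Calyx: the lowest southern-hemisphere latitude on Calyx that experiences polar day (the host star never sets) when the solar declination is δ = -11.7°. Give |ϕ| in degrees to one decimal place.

|ϕ| = 78.3°

Polar day requires cos h₀ = −tan ϕ tan δ ≤ −1, i.e. tan ϕ tan δ ≥ 1.
The boundary is |tan ϕ| · |tan δ| = 1, so |ϕ| = 90° − |δ| = 90° − 11.7° = 78.3° in the southern hemisphere.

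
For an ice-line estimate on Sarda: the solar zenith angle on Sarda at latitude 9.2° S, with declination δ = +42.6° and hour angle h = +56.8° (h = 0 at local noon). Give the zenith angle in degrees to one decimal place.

θ_z = 73.2°

cos θ_z = sin ϕ sin δ + cos ϕ cos δ cos h = -0.108220 + 0.397875 = 0.289655.
θ_z = arccos(0.289655) = 73.2°.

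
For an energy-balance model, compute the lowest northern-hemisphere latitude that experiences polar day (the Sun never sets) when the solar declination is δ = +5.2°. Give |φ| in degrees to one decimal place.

Polar day requires cos H₀ = −tan φ tan δ ≤ −1, i.e. tan φ tan δ ≥ 1.
The boundary is |tan φ| · |tan δ| = 1, so |φ| = 90° − |δ| = 90° − 5.2° = 84.8° in the northern hemisphere.

|φ| = 84.8°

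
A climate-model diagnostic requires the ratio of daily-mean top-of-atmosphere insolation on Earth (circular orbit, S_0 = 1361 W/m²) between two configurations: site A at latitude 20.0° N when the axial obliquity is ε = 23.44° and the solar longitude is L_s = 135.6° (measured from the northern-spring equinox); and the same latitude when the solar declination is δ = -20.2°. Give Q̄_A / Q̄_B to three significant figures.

Q̄_A / Q̄_B ≈ 1.50

— Configuration A (ϕ=+20.0°):
Solar declination: sin δ = sin ε · sin L_s = sin 23.44° × sin 135.6° = 0.27832, so δ = +16.160°.
cos h₀ = −tan(+20.0°) tan(+16.160°) = -0.1055, h₀ = 1.6765 rad.
Bracket: h₀ sin ϕ sin δ + cos ϕ cos δ sin h₀ = 1.6765×0.34202×0.27832 + 0.93969×0.96049×0.99442 = 0.159588 + 0.897527 = 1.057115.
Q̄ = (S_0/π) × [bracket] = (1361/π) × 1.057115 = 457.96 W/m².
— Configuration B (ϕ=+20.0°):
cos h₀ = −tan(+20.0°) tan(-20.200°) = 0.1339, h₀ = 1.4365 rad.
Bracket: h₀ sin ϕ sin δ + cos ϕ cos δ sin h₀ = 1.4365×0.34202×-0.34530 + 0.93969×0.93849×0.99099 = -0.169650 + 0.873944 = 0.704294.
Q̄ = (S_0/π) × [bracket] = (1361/π) × 0.704294 = 305.11 W/m².
Ratio Q̄_A / Q̄_B = 457.96 / 305.11 = 1.501.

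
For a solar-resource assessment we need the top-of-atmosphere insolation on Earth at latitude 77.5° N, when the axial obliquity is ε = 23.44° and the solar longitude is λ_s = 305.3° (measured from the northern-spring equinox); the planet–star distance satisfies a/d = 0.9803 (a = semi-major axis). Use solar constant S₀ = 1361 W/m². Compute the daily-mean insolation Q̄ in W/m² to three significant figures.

Solar declination: sin δ = sin ε · sin λ_s = sin 23.44° × sin 305.3° = -0.32465, so δ = -18.944°.
cos H₀ = −tan(+77.5°) tan(-18.944°) = 1.5483 ≥ 1 ⇒ polar night, H₀ = 0 and Q̄ = 0.
Inverse-square distance factor (a/d)² = 0.9803² = 0.960988.

Q̄ ≈ 0.00 W/m²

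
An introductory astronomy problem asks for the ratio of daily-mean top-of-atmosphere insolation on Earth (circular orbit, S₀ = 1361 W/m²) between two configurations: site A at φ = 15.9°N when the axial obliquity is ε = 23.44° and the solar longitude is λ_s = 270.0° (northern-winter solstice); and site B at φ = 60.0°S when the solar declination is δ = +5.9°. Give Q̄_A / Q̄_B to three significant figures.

— Configuration A (φ=+15.9°):
Solar declination: sin δ = sin ε · sin λ_s = sin 23.44° × sin 270.0° = -0.39779, so δ = -23.440°.
cos H₀ = −tan(+15.9°) tan(-23.440°) = 0.1235, H₀ = 1.4470 rad.
Bracket: H₀ sin φ sin δ + cos φ cos δ sin H₀ = 1.4470×0.27396×-0.39779 + 0.96174×0.91748×0.99234 = -0.157692 + 0.875618 = 0.717926.
Q̄ = (S₀/π) × [bracket] = (1361/π) × 0.717926 = 311.02 W/m².
— Configuration B (φ=-60.0°):
cos H₀ = −tan(-60.0°) tan(+5.900°) = 0.1790, H₀ = 1.3908 rad.
Bracket: H₀ sin φ sin δ + cos φ cos δ sin H₀ = 1.3908×-0.86603×0.10279 + 0.50000×0.99470×0.98385 = -0.123808 + 0.489318 = 0.365510.
Q̄ = (S₀/π) × [bracket] = (1361/π) × 0.365510 = 158.35 W/m².
Ratio Q̄_A / Q̄_B = 311.02 / 158.35 = 1.964.

Q̄_A / Q̄_B ≈ 1.96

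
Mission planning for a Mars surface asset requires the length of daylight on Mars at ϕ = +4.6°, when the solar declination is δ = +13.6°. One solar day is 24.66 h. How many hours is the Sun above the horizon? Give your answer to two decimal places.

12.48 h

cos h₀ = −tan ϕ · tan δ = −tan(+4.6°) × tan(+13.600°) = -0.0195, so h₀ = 1.5903 rad = 91.12°.
Daylight = 2h₀/(2π) × 24.66 h = (1.5903/π) × 24.66 = 12.48 h.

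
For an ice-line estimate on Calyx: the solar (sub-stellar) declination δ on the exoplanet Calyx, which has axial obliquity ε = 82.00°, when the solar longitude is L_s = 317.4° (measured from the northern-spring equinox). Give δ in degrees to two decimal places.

sin δ = sin ε · sin L_s = sin 82.00° × sin 317.4° = -0.670289.
δ = arcsin(-0.670289) = -42.09°.

δ = -42.09°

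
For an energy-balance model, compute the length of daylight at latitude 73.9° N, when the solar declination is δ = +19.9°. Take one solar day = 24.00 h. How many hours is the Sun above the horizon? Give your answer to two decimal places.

24.00 h

Sunrise equation: cos H₀ = −tan φ · tan δ = -1.2542 ≤ −1, so the Sun never sets (polar day) and H₀ = π.
Daylight = 2H₀/(2π) × 24.00 h = (3.1416/π) × 24.00 = 24.00 h.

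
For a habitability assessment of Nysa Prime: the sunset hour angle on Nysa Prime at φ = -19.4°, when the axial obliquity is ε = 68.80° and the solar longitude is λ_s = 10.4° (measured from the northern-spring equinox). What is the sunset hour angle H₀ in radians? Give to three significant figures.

Solar declination: sin δ = sin ε · sin λ_s = sin 68.80° × sin 10.4° = 0.16830, so δ = +9.689°.
cos H₀ = −tan φ · tan δ = −tan(-19.4°) × tan(+9.689°) = 0.0601, so H₀ = 1.5106 rad = 86.55°.

H₀ = 1.51 rad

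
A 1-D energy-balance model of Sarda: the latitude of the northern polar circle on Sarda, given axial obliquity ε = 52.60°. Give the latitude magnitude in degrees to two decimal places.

37.40°

The polar circle is the lowest latitude that experiences at least one full rotation of continuous daylight at the northern-summer solstice; it lies at |ϕ| = 90° − ε = 90° − 52.60° = 37.40°.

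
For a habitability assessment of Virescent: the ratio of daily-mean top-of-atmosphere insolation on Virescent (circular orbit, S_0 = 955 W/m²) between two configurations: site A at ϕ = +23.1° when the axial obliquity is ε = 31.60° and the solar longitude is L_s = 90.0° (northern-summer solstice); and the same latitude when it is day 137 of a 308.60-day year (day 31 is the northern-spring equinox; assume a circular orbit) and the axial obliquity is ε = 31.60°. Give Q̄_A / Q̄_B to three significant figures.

— Configuration A (ϕ=+23.1°):
Solar declination: sin δ = sin ε · sin L_s = sin 31.60° × sin 90.0° = 0.52399, so δ = +31.600°.
cos h₀ = −tan(+23.1°) tan(+31.600°) = -0.2624, h₀ = 1.8363 rad.
Bracket: h₀ sin ϕ sin δ + cos ϕ cos δ sin h₀ = 1.8363×0.39234×0.52399 + 0.91982×0.85173×0.96496 = 0.377511 + 0.755987 = 1.133498.
Q̄ = (S_0/π) × [bracket] = (955/π) × 1.133498 = 344.57 W/m².
— Configuration B (ϕ=+23.1°):
Solar longitude: L_s = 360° × (137 − 31)/308.60 = 123.655°.
sin δ = sin 31.60° × sin 123.655° = 0.43616, so δ = +25.859°.
cos h₀ = −tan(+23.1°) tan(+25.859°) = -0.2067, h₀ = 1.7790 rad.
Bracket: h₀ sin ϕ sin δ + cos ϕ cos δ sin h₀ = 1.7790×0.39234×0.43616 + 0.91982×0.89987×0.97840 = 0.304428 + 0.809840 = 1.114268.
Q̄ = (S_0/π) × [bracket] = (955/π) × 1.114268 = 338.72 W/m².
Ratio Q̄_A / Q̄_B = 344.57 / 338.72 = 1.017.

Q̄_A / Q̄_B ≈ 1.02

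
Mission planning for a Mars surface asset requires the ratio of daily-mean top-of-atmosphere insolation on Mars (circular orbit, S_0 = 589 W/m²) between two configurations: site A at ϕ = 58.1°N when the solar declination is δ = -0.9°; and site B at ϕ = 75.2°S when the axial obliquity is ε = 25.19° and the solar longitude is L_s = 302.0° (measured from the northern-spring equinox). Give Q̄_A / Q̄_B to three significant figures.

— Configuration A (ϕ=+58.1°):
cos h₀ = −tan(+58.1°) tan(-0.900°) = 0.0252, h₀ = 1.5456 rad.
Bracket: h₀ sin ϕ sin δ + cos ϕ cos δ sin h₀ = 1.5456×0.84897×-0.01571 + 0.52844×0.99988×0.99968 = -0.020614 + 0.528208 = 0.507594.
Q̄ = (S_0/π) × [bracket] = (589/π) × 0.507594 = 95.166 W/m².
— Configuration B (ϕ=-75.2°):
Solar declination: sin δ = sin ε · sin L_s = sin 25.19° × sin 302.0° = -0.36095, so δ = -21.158°.
cos h₀ = −tan(-75.2°) tan(-21.158°) = -1.4649 ≤ −1 ⇒ polar day, h₀ = π.
Bracket: h₀ sin ϕ sin δ + cos ϕ cos δ sin h₀ = 3.1416×-0.96682×-0.36095 + 0.25545×0.93259×0.00000 = 1.096336 + 0.000000 = 1.096336.
Q̄ = (S_0/π) × [bracket] = (589/π) × 1.096336 = 205.55 W/m².
Ratio Q̄_A / Q̄_B = 95.166 / 205.55 = 0.4630.

Q̄_A / Q̄_B ≈ 0.463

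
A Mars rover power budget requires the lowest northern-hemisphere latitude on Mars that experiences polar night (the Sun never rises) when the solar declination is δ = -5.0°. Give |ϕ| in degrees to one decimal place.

Polar night requires cos h₀ = −tan ϕ tan δ ≥ 1, i.e. tan ϕ tan δ ≤ −1.
The boundary is |tan ϕ| · |tan δ| = 1, so |ϕ| = 90° − |δ| = 90° − 5.0° = 85.0° in the northern hemisphere.

|ϕ| = 85.0°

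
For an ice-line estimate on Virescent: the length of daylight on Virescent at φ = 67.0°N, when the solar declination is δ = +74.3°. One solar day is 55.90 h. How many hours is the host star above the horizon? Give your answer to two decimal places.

55.90 h

Sunrise equation: cos H₀ = −tan φ · tan δ = -8.3812 ≤ −1, so the host star never sets (polar day) and H₀ = π.
Daylight = 2H₀/(2π) × 55.90 h = (3.1416/π) × 55.90 = 55.90 h.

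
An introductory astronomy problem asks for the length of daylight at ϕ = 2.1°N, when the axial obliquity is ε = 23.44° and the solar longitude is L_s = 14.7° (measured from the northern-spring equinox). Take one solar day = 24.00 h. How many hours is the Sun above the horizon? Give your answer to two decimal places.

Solar declination: sin δ = sin ε · sin L_s = sin 23.44° × sin 14.7° = 0.10094, so δ = +5.793°.
cos h₀ = −tan ϕ · tan δ = −tan(+2.1°) × tan(+5.793°) = -0.0037, so h₀ = 1.5745 rad = 90.21°.
Daylight = 2h₀/(2π) × 24.00 h = (1.5745/π) × 24.00 = 12.03 h.

12.03 h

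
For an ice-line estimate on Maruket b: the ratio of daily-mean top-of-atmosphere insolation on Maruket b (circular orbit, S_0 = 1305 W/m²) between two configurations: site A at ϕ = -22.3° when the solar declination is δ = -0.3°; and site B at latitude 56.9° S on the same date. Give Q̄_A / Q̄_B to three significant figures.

Q̄_A / Q̄_B ≈ 1.68

— Configuration A (ϕ=-22.3°):
cos h₀ = −tan(-22.3°) tan(-0.300°) = -0.0021, h₀ = 1.5729 rad.
Bracket: h₀ sin ϕ sin δ + cos ϕ cos δ sin h₀ = 1.5729×-0.37946×-0.00524 + 0.92521×0.99999×1.00000 = 0.003128 + 0.925201 = 0.928329.
Q̄ = (S_0/π) × [bracket] = (1305/π) × 0.928329 = 385.62 W/m².
— Configuration B (ϕ=-56.9°):
cos h₀ = −tan(-56.9°) tan(-0.300°) = -0.0080, h₀ = 1.5788 rad.
Bracket: h₀ sin ϕ sin δ + cos ϕ cos δ sin h₀ = 1.5788×-0.83772×-0.00524 + 0.54610×0.99999×0.99997 = 0.006930 + 0.546078 = 0.553008.
Q̄ = (S_0/π) × [bracket] = (1305/π) × 0.553008 = 229.72 W/m².
Ratio Q̄_A / Q̄_B = 385.62 / 229.72 = 1.679.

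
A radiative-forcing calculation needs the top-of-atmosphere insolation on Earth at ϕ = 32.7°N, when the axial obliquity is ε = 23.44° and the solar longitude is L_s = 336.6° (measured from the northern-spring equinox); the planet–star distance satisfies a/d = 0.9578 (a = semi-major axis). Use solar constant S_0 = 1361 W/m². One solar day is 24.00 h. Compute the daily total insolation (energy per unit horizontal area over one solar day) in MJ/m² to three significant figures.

Solar declination: sin δ = sin ε · sin L_s = sin 23.44° × sin 336.6° = -0.15798, so δ = -9.090°.
cos h₀ = −tan(+32.7°) tan(-9.090°) = 0.1027, h₀ = 1.4679 rad.
Bracket: h₀ sin ϕ sin δ + cos ϕ cos δ sin h₀ = 1.4679×0.54024×-0.15798 + 0.84151×0.98744×0.99471 = -0.125281 + 0.826545 = 0.701264.
Inverse-square distance factor (a/d)² = 0.9578² = 0.917381.
Q̄ = (S_0/π) × 0.917381 × [bracket] = (1361/π) × 0.917381 × 0.701264 = 278.70 W/m².
Daily total = Q̄ × 24.00 h × 3600 s/h = 278.70 × 24.00 × 3600 / 10⁶ = 24.08 MJ/m².

24.1 MJ/m²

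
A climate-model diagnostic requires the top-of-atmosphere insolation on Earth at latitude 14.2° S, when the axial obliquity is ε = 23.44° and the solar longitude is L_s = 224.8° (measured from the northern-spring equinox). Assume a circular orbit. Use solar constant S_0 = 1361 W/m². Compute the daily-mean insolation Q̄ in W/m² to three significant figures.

Solar declination: sin δ = sin ε · sin L_s = sin 23.44° × sin 224.8° = -0.28030, so δ = -16.278°.
cos h₀ = −tan(-14.2°) tan(-16.278°) = -0.0739, h₀ = 1.6448 rad.
Bracket: h₀ sin ϕ sin δ + cos ϕ cos δ sin h₀ = 1.6448×-0.24531×-0.28030 + 0.96945×0.95991×0.99727 = 0.113097 + 0.928044 = 1.041141.
Q̄ = (S_0/π) × [bracket] = (1361/π) × 1.041141 = 451.0 W/m².

Q̄ ≈ 451 W/m²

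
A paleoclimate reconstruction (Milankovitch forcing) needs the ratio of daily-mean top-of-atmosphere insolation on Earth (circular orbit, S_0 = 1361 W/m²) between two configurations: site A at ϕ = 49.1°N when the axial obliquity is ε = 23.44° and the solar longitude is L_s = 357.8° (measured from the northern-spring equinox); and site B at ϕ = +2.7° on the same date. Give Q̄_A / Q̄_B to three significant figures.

— Configuration A (ϕ=+49.1°):
Solar declination: sin δ = sin ε · sin L_s = sin 23.44° × sin 357.8° = -0.01527, so δ = -0.875°.
cos h₀ = −tan(+49.1°) tan(-0.875°) = 0.0176, h₀ = 1.5532 rad.
Bracket: h₀ sin ϕ sin δ + cos ϕ cos δ sin h₀ = 1.5532×0.75585×-0.01527 + 0.65474×0.99988×0.99984 = -0.017927 + 0.654557 = 0.636630.
Q̄ = (S_0/π) × [bracket] = (1361/π) × 0.636630 = 275.80 W/m².
— Configuration B (ϕ=+2.7°):
cos h₀ = −tan(+2.7°) tan(-0.875°) = 0.0007, h₀ = 1.5701 rad.
Bracket: h₀ sin ϕ sin δ + cos ϕ cos δ sin h₀ = 1.5701×0.04711×-0.01527 + 0.99889×0.99988×1.00000 = -0.001129 + 0.998770 = 0.997641.
Q̄ = (S_0/π) × [bracket] = (1361/π) × 0.997641 = 432.20 W/m².
Ratio Q̄_A / Q̄_B = 275.80 / 432.20 = 0.6381.

Q̄_A / Q̄_B ≈ 0.638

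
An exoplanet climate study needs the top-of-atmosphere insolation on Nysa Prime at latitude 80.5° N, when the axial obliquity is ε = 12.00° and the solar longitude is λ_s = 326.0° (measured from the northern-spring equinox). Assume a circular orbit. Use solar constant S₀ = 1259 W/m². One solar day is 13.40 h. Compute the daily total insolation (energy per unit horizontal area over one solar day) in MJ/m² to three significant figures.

0.500 MJ/m²

Solar declination: sin δ = sin ε · sin λ_s = sin 12.00° × sin 326.0° = -0.11626, so δ = -6.676°.
cos H₀ = −tan(+80.5°) tan(-6.676°) = 0.6995, H₀ = 0.7961 rad.
Bracket: H₀ sin φ sin δ + cos φ cos δ sin H₀ = 0.7961×0.98629×-0.11626 + 0.16505×0.99322×0.71463 = -0.091286 + 0.117150 = 0.025864.
Q̄ = (S₀/π) × [bracket] = (1259/π) × 0.025864 = 10.365 W/m².
Daily total = Q̄ × 13.40 h × 3600 s/h = 10.365 × 13.40 × 3600 / 10⁶ = 0.5000 MJ/m².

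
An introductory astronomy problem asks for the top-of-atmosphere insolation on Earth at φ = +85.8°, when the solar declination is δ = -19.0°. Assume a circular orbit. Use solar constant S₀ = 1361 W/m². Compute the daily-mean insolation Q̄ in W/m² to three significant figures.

cos H₀ = −tan(+85.8°) tan(-19.000°) = 4.6888 ≥ 1 ⇒ polar night, H₀ = 0 and Q̄ = 0.

Q̄ ≈ 0.00 W/m²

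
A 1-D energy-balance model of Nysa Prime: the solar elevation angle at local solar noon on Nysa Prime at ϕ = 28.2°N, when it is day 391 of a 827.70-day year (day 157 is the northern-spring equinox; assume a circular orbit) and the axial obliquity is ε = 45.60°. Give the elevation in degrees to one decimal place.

Solar longitude: L_s = 360° × (391 − 157)/827.70 = 101.776°.
sin δ = sin 45.60° × sin 101.776° = 0.69944, so δ = +44.382°.
At local noon the hour angle is zero, so the zenith angle equals |ϕ − δ| = |+28.2° − (+44.382°)| = 16.182°.
Elevation = 90° − 16.182° = 73.8°.

73.8°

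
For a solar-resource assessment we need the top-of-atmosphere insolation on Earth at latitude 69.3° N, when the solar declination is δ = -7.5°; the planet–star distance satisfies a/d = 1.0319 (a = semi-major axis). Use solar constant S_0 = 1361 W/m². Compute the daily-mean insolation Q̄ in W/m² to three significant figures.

Q̄ ≈ 83.1 W/m²

cos h₀ = −tan(+69.3°) tan(-7.500°) = 0.3484, h₀ = 1.2149 rad.
Bracket: h₀ sin ϕ sin δ + cos ϕ cos δ sin h₀ = 1.2149×0.93544×-0.13053 + 0.35347×0.99144×0.93734 = -0.148343 + 0.328485 = 0.180142.
Inverse-square distance factor (a/d)² = 1.0319² = 1.064818.
Q̄ = (S_0/π) × 1.064818 × [bracket] = (1361/π) × 1.064818 × 0.180142 = 83.10 W/m².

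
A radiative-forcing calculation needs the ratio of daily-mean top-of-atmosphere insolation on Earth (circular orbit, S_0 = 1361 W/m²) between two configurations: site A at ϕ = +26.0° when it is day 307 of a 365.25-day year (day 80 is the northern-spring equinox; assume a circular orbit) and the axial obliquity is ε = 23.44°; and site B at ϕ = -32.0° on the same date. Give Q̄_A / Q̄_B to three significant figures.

Q̄_A / Q̄_B ≈ 0.646

— Configuration A (ϕ=+26.0°):
Solar longitude: L_s = 360° × (307 − 80)/365.25 = 223.737°.
sin δ = sin 23.44° × sin 223.737° = -0.27501, so δ = -15.963°.
cos h₀ = −tan(+26.0°) tan(-15.963°) = 0.1395, h₀ = 1.4308 rad.
Bracket: h₀ sin ϕ sin δ + cos ϕ cos δ sin h₀ = 1.4308×0.43837×-0.27501 + 0.89879×0.96144×0.99022 = -0.172492 + 0.855681 = 0.683189.
Q̄ = (S_0/π) × [bracket] = (1361/π) × 0.683189 = 295.97 W/m².
— Configuration B (ϕ=-32.0°):
cos h₀ = −tan(-32.0°) tan(-15.963°) = -0.1787, h₀ = 1.7505 rad.
Bracket: h₀ sin ϕ sin δ + cos ϕ cos δ sin h₀ = 1.7505×-0.52992×-0.27501 + 0.84805×0.96144×0.98390 = 0.255106 + 0.802222 = 1.057328.
Q̄ = (S_0/π) × [bracket] = (1361/π) × 1.057328 = 458.06 W/m².
Ratio Q̄_A / Q̄_B = 295.97 / 458.06 = 0.6461.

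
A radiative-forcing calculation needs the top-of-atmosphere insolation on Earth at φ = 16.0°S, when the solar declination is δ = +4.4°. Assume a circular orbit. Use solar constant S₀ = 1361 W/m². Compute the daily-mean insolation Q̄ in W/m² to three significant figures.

cos H₀ = −tan(-16.0°) tan(+4.400°) = 0.0221, H₀ = 1.5487 rad.
Bracket: H₀ sin φ sin δ + cos φ cos δ sin H₀ = 1.5487×-0.27564×0.07672 + 0.96126×0.99705×0.99976 = -0.032751 + 0.958194 = 0.925443.
Q̄ = (S₀/π) × [bracket] = (1361/π) × 0.925443 = 400.9 W/m².

Q̄ ≈ 401 W/m²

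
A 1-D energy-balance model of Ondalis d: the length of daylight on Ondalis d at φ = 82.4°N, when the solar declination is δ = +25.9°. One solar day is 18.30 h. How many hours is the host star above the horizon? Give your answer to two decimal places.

18.30 h

Sunrise equation: cos H₀ = −tan φ · tan δ = -3.6392 ≤ −1, so the host star never sets (polar day) and H₀ = π.
Daylight = 2H₀/(2π) × 18.30 h = (3.1416/π) × 18.30 = 18.30 h.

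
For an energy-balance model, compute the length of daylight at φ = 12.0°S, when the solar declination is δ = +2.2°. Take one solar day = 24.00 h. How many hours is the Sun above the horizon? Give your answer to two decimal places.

11.94 h

cos H₀ = −tan φ · tan δ = −tan(-12.0°) × tan(+2.200°) = 0.0082, so H₀ = 1.5626 rad = 89.53°.
Daylight = 2H₀/(2π) × 24.00 h = (1.5626/π) × 24.00 = 11.94 h.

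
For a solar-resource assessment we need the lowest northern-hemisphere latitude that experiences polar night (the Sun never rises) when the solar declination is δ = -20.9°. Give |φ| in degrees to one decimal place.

|φ| = 69.1°

Polar night requires cos H₀ = −tan φ tan δ ≥ 1, i.e. tan φ tan δ ≤ −1.
The boundary is |tan φ| · |tan δ| = 1, so |φ| = 90° − |δ| = 90° − 20.9° = 69.1° in the northern hemisphere.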